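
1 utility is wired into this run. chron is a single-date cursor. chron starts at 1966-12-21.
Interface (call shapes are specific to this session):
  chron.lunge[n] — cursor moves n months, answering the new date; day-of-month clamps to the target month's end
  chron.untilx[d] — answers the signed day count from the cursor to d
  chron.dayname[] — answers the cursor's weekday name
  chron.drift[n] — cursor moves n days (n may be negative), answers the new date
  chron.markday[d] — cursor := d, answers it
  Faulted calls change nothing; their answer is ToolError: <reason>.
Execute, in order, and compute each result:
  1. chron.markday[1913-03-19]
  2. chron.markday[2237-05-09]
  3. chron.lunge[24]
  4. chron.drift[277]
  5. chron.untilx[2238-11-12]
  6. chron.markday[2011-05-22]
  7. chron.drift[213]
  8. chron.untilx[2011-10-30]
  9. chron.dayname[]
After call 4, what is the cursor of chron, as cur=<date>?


Act: chron.markday[d='1913-03-19']
Obs: 1913-03-19
Act: chron.markday[d='2237-05-09']
Obs: 2237-05-09
Act: chron.lunge[n='24']
Obs: 2239-05-09
Act: chron.drift[n='277']
Obs: 2240-02-10
Act: chron.untilx[d='2238-11-12']
Obs: -455
Act: chron.markday[d='2011-05-22']
Obs: 2011-05-22
Act: chron.drift[n='213']
Obs: 2011-12-21
Act: chron.untilx[d='2011-10-30']
Obs: -52
Act: chron.dayname[]
Obs: Wednesday

Answer: cur=2240-02-10


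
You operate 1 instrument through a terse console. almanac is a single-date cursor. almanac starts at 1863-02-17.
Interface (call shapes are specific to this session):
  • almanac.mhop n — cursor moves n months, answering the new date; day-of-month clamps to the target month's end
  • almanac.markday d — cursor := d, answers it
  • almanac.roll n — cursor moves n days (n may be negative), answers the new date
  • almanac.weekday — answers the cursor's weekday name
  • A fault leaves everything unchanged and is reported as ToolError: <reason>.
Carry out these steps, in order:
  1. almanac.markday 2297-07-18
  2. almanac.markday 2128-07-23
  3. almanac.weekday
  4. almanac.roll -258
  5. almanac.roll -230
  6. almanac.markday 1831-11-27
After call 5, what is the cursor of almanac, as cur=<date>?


;; 1. markday(d: 2297-07-18) => 2297-07-18
;; 2. markday(d: 2128-07-23) => 2128-07-23
;; 3. weekday() => Friday
;; 4. roll(n: -258) => 2127-11-08
;; 5. roll(n: -230) => 2127-03-23
;; 6. markday(d: 1831-11-27) => 1831-11-27

Answer: cur=2127-03-23


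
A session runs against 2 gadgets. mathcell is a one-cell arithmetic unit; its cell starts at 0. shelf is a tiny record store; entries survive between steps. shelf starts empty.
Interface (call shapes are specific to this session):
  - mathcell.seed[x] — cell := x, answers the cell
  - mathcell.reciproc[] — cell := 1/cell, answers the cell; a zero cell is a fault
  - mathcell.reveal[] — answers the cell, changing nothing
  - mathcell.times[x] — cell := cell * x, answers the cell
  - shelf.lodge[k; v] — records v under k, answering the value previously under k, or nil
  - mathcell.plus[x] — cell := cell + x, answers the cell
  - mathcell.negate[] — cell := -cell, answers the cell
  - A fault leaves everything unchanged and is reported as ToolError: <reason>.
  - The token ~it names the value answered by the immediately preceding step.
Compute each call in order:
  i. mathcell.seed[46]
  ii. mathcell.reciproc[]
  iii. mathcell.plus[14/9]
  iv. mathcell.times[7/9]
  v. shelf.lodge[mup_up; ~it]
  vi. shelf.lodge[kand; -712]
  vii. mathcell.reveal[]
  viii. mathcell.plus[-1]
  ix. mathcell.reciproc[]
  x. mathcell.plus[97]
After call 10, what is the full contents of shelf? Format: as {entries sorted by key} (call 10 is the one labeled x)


I try mathcell.seed with x: 46: 46.
I call mathcell.reciproc(), and get 1/46.
Next I call mathcell.plus with x: 14/9: 653/414.
Then mathcell.times with x: 7/9, and see 4571/3726.
Using shelf.lodge with k: mup_up, v: ~it, yielding nil.
Then shelf.lodge with k: kand, v: -712, and see nil.
I invoke mathcell.reveal, and get 4571/3726.
Then mathcell.plus with x: -1, and see 845/3726.
Calling mathcell.reciproc, which returns 3726/845.
I call mathcell.plus with x: 97, → 85691/845.

Answer: {kand=-712, mup_up=4571/3726}


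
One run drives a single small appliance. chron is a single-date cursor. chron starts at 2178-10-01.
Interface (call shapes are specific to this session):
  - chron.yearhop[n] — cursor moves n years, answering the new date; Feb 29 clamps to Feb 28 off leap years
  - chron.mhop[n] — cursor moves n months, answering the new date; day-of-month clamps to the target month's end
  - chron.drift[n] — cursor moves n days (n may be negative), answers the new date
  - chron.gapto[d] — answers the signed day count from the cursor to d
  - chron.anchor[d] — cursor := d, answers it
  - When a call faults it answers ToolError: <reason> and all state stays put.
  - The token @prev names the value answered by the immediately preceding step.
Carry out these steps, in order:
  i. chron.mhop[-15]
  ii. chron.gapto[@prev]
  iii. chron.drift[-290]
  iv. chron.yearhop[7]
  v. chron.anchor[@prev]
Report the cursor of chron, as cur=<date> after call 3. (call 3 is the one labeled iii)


Answer: cur=2176-09-14

Derivation:
~$ chron.mhop n='-15'
  2177-07-01
~$ chron.gapto d='@prev'
  0
~$ chron.drift n='-290'
  2176-09-14
~$ chron.yearhop n='7'
  2183-09-14
~$ chron.anchor d='@prev'
  2183-09-14


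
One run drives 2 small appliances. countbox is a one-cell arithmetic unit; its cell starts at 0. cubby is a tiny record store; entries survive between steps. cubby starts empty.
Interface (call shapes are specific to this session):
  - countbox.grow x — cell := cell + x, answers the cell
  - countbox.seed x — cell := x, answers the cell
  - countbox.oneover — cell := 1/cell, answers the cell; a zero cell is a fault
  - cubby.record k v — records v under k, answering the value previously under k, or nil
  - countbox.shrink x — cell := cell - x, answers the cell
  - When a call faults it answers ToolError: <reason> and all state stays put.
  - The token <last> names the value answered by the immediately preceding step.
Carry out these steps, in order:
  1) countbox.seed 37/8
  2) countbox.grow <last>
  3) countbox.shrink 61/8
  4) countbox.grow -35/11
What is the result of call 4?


Answer: -137/88

Derivation:
·→ seed(x='37/8')
·← 37/8
·→ grow(x='<last>')
·← 37/4
·→ shrink(x='61/8')
·← 13/8
·→ grow(x='-35/11')
·← -137/88


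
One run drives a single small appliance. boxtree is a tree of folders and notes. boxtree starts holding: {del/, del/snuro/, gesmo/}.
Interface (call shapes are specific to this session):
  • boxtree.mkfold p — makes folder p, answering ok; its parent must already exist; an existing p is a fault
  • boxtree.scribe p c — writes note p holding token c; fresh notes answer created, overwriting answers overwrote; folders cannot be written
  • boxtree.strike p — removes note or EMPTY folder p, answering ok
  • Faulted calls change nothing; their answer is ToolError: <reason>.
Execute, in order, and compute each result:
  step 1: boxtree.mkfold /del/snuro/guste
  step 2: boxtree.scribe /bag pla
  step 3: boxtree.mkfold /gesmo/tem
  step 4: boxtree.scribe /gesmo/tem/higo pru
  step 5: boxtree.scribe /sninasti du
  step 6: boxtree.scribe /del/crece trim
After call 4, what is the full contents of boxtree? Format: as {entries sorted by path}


Answer: {bag=pla, del/, del/snuro/, del/snuro/guste/, gesmo/, gesmo/tem/, gesmo/tem/higo=pru}

Derivation:
·→ boxtree.mkfold(p='/del/snuro/guste')
·← ok
·→ boxtree.scribe(p='/bag', c='pla')
·← created
·→ boxtree.mkfold(p='/gesmo/tem')
·← ok
·→ boxtree.scribe(p='/gesmo/tem/higo', c='pru')
·← created
·→ boxtree.scribe(p='/sninasti', c='du')
·← created
·→ boxtree.scribe(p='/del/crece', c='trim')
·← created


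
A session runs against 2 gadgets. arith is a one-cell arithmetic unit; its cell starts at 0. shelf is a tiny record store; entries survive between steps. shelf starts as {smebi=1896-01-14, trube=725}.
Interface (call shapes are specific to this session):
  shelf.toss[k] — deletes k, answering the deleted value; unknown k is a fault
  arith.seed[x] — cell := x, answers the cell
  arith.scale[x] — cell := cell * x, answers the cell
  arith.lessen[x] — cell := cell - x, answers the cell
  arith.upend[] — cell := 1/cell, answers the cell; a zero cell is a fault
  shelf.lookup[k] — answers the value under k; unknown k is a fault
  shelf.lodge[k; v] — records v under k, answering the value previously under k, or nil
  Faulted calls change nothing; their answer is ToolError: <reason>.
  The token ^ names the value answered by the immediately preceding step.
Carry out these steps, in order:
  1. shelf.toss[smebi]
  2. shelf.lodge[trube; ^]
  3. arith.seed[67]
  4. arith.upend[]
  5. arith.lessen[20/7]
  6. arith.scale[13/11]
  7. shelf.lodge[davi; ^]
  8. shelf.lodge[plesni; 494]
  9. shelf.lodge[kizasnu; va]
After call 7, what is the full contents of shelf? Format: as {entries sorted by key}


Then shelf.toss on k='smebi', and see 1896-01-14.
I use shelf.lodge on k='trube', v='^', and get 725.
I call arith.seed on x='67', → 67.
Then arith.upend(), — result: 1/67.
Next I call arith.lessen on x='20/7', → -1333/469.
Invoking arith.scale on x='13/11', and see -17329/5159.
Calling shelf.lodge on k='davi', v='^', — result: nil.
I try shelf.lodge on k='plesni', v='494', which returns nil.
I invoke shelf.lodge on k='kizasnu', v='va', → nil.

Answer: {davi=-17329/5159, trube=1896-01-14}


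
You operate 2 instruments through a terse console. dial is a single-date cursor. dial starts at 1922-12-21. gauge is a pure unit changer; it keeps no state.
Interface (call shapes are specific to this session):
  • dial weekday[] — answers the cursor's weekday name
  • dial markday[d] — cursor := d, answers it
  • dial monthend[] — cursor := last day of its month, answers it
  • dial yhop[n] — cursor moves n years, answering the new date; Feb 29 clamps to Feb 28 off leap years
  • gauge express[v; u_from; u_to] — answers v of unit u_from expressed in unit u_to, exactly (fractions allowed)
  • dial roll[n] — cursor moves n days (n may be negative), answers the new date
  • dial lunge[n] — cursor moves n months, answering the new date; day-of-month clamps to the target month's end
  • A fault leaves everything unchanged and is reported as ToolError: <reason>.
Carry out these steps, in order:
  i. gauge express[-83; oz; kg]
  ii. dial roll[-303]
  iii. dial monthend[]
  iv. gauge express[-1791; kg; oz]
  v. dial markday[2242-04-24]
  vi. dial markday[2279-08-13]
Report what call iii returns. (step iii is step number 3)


CALL gauge express[-83; oz; kg]
RET  -3764816671/1600000000
CALL dial roll[-303]
RET  1922-02-21
CALL dial monthend[]
RET  1922-02-28
CALL gauge express[-1791; kg; oz]
RET  -2865600000000/45359237
CALL dial markday[2242-04-24]
RET  2242-04-24
CALL dial markday[2279-08-13]
RET  2279-08-13

Answer: 1922-02-28


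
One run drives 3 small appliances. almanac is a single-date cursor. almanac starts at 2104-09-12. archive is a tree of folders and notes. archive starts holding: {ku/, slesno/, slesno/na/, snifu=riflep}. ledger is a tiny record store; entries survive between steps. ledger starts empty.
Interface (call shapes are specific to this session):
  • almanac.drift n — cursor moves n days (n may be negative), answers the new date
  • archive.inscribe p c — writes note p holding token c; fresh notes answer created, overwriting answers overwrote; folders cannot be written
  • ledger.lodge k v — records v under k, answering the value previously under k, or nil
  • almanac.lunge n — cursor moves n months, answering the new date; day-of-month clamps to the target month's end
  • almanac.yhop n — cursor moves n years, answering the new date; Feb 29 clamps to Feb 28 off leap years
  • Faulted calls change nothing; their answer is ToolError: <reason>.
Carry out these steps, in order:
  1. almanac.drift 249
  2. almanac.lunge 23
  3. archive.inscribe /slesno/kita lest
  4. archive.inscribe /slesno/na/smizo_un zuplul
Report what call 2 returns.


Answer: 2107-04-19

Derivation:
-- almanac.drift(n='249') -> 2105-05-19
-- almanac.lunge(n='23') -> 2107-04-19
-- archive.inscribe(p='/slesno/kita', c='lest') -> created
-- archive.inscribe(p='/slesno/na/smizo_un', c='zuplul') -> created


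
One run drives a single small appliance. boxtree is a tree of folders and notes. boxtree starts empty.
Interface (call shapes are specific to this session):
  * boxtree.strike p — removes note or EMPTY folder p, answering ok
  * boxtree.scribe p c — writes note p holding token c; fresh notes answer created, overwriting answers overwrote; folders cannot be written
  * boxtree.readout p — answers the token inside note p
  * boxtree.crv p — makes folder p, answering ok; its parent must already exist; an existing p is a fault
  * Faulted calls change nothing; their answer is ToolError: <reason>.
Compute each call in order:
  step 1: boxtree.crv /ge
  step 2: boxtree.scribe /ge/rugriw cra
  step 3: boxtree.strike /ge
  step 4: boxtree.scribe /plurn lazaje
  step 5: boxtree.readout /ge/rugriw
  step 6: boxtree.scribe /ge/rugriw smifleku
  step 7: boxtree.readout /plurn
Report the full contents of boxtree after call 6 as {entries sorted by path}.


Answer: {ge/, ge/rugriw=smifleku, plurn=lazaje}

Derivation:
I try boxtree.crv using p='/ge', and see ok.
Calling boxtree.scribe using p='/ge/rugriw', c='cra', and get created.
I run boxtree.strike using p='/ge', and get ToolError: not empty.
I try boxtree.scribe using p='/plurn', c='lazaje': created.
Now I run boxtree.readout using p='/ge/rugriw', and see cra.
Calling boxtree.scribe using p='/ge/rugriw', c='smifleku', giving overwrote.
Invoking boxtree.readout using p='/plurn': lazaje.


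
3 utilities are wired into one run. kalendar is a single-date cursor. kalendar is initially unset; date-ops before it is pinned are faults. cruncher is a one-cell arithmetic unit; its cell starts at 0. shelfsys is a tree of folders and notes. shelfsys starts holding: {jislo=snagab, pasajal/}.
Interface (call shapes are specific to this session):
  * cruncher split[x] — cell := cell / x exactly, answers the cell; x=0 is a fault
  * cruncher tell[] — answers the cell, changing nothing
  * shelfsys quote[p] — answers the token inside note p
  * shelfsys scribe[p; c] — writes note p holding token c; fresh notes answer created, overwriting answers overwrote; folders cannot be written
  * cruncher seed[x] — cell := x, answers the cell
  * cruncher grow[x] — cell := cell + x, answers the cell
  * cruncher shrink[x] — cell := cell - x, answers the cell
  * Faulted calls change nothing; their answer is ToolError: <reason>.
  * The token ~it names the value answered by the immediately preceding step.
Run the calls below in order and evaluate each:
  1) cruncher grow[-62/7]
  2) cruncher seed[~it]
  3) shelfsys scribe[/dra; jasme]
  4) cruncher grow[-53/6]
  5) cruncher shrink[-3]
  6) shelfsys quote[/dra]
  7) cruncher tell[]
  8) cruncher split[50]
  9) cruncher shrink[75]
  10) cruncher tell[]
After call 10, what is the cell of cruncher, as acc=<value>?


$ cruncher grow x→-62/7
= -62/7
$ cruncher seed x→~it
= -62/7
$ shelfsys scribe p→/dra c→jasme
= created
$ cruncher grow x→-53/6
= -743/42
$ cruncher shrink x→-3
= -617/42
$ shelfsys quote p→/dra
= jasme
$ cruncher tell
= -617/42
$ cruncher split x→50
= -617/2100
$ cruncher shrink x→75
= -158117/2100
$ cruncher tell
= -158117/2100

Answer: acc=-158117/2100


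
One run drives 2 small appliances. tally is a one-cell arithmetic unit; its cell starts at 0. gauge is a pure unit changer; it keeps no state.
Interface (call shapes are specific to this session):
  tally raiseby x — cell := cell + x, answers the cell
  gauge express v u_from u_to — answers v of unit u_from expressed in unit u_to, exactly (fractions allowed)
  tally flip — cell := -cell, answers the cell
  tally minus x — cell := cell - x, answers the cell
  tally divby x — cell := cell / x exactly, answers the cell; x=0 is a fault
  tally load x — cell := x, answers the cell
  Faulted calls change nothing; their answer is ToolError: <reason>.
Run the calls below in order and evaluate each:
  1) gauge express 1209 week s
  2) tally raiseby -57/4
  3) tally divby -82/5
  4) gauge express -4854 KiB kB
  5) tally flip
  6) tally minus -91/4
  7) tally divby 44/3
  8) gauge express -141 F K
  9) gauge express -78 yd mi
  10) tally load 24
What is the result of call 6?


Answer: 7177/328

Derivation:
! gauge express(1209, week, s) -> 731203200
! tally raiseby(-57/4) -> -57/4
! tally divby(-82/5) -> 285/328
! gauge express(-4854, KiB, kB) -> -621312/125
! tally flip() -> -285/328
! tally minus(-91/4) -> 7177/328
! tally divby(44/3) -> 21531/14432
! gauge express(-141, F, K) -> 31867/180
! gauge express(-78, yd, mi) -> -39/880
! tally load(24) -> 24


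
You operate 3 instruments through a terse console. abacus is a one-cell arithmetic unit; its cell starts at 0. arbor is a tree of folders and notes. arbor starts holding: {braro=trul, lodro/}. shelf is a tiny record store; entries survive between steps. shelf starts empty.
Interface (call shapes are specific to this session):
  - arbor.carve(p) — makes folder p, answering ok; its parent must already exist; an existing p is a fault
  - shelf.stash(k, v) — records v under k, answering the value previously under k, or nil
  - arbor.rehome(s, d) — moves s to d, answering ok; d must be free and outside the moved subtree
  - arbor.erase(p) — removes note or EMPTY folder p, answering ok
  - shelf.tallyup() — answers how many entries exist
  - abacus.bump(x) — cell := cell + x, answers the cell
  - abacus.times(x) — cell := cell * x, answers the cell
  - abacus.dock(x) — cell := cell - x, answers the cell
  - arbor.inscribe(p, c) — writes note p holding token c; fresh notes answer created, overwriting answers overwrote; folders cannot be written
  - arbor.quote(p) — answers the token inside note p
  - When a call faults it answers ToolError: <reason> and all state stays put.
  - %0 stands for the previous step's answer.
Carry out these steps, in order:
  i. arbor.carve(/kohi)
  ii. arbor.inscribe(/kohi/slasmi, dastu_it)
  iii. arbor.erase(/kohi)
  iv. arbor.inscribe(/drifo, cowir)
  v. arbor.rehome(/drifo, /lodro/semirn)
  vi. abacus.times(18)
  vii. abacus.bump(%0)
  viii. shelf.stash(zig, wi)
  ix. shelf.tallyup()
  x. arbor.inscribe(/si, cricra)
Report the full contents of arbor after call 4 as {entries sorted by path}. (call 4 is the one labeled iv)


Answer: {braro=trul, drifo=cowir, kohi/, kohi/slasmi=dastu_it, lodro/}

Derivation:
·→ arbor.carve(p→/kohi)
·← ok
·→ arbor.inscribe(p→/kohi/slasmi, c→dastu_it)
·← created
·→ arbor.erase(p→/kohi)
·← ToolError: not empty
·→ arbor.inscribe(p→/drifo, c→cowir)
·← created
·→ arbor.rehome(s→/drifo, d→/lodro/semirn)
·← ok
·→ abacus.times(x→18)
·← 0
·→ abacus.bump(x→%0)
·← 0
·→ shelf.stash(k→zig, v→wi)
·← nil
·→ shelf.tallyup()
·← 1
·→ arbor.inscribe(p→/si, c→cricra)
·← created


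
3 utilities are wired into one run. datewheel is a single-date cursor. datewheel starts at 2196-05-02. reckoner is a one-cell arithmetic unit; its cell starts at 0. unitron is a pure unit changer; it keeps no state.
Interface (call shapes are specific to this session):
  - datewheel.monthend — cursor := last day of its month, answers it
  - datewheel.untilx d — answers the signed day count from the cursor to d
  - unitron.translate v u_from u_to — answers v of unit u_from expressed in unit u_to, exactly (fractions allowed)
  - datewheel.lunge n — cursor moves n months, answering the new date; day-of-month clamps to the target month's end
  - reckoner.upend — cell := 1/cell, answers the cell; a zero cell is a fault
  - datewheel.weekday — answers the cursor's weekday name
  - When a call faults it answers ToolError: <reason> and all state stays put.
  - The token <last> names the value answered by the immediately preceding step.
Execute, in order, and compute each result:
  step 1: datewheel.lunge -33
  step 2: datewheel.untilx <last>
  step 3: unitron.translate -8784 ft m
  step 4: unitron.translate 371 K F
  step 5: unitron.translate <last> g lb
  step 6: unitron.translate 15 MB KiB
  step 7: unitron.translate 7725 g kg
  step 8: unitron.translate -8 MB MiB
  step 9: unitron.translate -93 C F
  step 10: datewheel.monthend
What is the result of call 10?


-> datewheel.lunge(n='-33')
<- 2193-08-02
-> datewheel.untilx(d='<last>')
<- 0
-> unitron.translate(v='-8784', u_from='ft', u_to='m')
<- -1673352/625
-> unitron.translate(v='371', u_from='K', u_to='F')
<- 20813/100
-> unitron.translate(v='<last>', u_from='g', u_to='lb')
<- 20813000/45359237
-> unitron.translate(v='15', u_from='MB', u_to='KiB')
<- 234375/16
-> unitron.translate(v='7725', u_from='g', u_to='kg')
<- 309/40
-> unitron.translate(v='-8', u_from='MB', u_to='MiB')
<- -15625/2048
-> unitron.translate(v='-93', u_from='C', u_to='F')
<- -677/5
-> datewheel.monthend()
<- 2193-08-31

Answer: 2193-08-31


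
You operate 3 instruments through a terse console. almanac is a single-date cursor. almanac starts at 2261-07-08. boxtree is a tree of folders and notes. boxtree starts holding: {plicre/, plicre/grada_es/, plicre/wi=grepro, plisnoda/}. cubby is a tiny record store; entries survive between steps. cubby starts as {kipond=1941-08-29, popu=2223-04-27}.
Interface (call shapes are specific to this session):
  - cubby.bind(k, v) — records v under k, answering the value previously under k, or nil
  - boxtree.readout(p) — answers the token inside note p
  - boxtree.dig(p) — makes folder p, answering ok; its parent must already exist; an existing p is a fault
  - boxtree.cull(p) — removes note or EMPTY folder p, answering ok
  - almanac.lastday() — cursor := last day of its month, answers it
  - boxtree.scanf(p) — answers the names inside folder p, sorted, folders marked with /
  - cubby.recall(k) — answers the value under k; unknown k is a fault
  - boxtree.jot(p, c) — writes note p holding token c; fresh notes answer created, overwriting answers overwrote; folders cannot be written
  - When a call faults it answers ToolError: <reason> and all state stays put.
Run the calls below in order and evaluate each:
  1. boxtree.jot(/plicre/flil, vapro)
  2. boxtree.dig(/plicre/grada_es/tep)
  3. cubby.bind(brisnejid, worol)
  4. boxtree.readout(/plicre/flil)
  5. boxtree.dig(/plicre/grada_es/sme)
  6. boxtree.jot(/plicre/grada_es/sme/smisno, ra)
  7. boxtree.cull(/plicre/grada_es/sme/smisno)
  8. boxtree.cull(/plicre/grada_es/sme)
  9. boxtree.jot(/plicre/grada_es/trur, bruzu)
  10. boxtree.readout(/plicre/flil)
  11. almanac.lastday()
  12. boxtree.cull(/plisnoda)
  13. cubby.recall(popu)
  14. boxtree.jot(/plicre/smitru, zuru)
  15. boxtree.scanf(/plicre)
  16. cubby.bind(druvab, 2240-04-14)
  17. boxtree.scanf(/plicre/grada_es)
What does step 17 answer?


→ jot(p: /plicre/flil, c: vapro)
← created
→ dig(p: /plicre/grada_es/tep)
← ok
→ bind(k: brisnejid, v: worol)
← nil
→ readout(p: /plicre/flil)
← vapro
→ dig(p: /plicre/grada_es/sme)
← ok
→ jot(p: /plicre/grada_es/sme/smisno, c: ra)
← created
→ cull(p: /plicre/grada_es/sme/smisno)
← ok
→ cull(p: /plicre/grada_es/sme)
← ok
→ jot(p: /plicre/grada_es/trur, c: bruzu)
← created
→ readout(p: /plicre/flil)
← vapro
→ lastday()
← 2261-07-31
→ cull(p: /plisnoda)
← ok
→ recall(k: popu)
← 2223-04-27
→ jot(p: /plicre/smitru, c: zuru)
← created
→ scanf(p: /plicre)
← [flil, grada_es/, smitru, wi]
→ bind(k: druvab, v: 2240-04-14)
← nil
→ scanf(p: /plicre/grada_es)
← [tep/, trur]

Answer: [tep/, trur]


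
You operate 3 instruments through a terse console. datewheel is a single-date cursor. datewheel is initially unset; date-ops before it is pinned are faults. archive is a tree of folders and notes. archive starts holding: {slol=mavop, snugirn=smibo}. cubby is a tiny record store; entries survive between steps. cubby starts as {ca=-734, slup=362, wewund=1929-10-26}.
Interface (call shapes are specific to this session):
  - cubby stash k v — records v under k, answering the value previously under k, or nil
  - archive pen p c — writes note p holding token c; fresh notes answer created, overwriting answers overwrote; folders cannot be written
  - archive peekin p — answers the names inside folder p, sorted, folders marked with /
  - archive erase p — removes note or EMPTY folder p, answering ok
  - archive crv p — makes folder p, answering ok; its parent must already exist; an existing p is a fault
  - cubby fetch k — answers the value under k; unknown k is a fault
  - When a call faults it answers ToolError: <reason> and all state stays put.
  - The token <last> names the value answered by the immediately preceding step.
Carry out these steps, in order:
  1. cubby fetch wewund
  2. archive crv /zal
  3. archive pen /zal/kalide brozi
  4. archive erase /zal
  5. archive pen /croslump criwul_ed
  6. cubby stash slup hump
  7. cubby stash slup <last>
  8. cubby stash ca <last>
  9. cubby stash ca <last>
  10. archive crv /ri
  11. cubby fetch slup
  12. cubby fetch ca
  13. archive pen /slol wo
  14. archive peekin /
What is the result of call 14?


Answer: [croslump, ri/, slol, snugirn, zal/]

Derivation:
[in] cubby fetch k='wewund'
:: 1929-10-26
[in] archive crv p='/zal'
:: ok
[in] archive pen p='/zal/kalide' c='brozi'
:: created
[in] archive erase p='/zal'
:: ToolError: not empty
[in] archive pen p='/croslump' c='criwul_ed'
:: created
[in] cubby stash k='slup' v='hump'
:: 362
[in] cubby stash k='slup' v='<last>'
:: hump
[in] cubby stash k='ca' v='<last>'
:: -734
[in] cubby stash k='ca' v='<last>'
:: hump
[in] archive crv p='/ri'
:: ok
[in] cubby fetch k='slup'
:: 362
[in] cubby fetch k='ca'
:: -734
[in] archive pen p='/slol' c='wo'
:: overwrote
[in] archive peekin p='/'
:: [croslump, ri/, slol, snugirn, zal/]


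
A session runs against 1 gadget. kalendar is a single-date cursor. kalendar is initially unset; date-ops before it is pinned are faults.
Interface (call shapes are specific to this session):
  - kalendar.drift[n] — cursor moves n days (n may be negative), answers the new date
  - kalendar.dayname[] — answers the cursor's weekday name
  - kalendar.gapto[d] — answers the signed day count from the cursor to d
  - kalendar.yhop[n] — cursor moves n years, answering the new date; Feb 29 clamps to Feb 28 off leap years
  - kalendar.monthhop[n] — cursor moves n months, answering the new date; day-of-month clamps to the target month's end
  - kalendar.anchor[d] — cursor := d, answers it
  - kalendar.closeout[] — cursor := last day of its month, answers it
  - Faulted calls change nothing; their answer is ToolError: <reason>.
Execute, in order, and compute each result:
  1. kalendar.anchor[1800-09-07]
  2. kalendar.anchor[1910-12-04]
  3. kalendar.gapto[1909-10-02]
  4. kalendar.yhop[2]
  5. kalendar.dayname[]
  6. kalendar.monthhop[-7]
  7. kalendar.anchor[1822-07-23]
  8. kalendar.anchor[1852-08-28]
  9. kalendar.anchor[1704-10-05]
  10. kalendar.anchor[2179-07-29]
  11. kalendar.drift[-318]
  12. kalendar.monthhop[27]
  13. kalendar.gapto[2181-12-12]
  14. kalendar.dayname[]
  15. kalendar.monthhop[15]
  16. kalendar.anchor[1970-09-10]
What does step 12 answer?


Answer: 2180-12-14

Derivation:
// kalendar.anchor(d→1800-09-07) ~> 1800-09-07
// kalendar.anchor(d→1910-12-04) ~> 1910-12-04
// kalendar.gapto(d→1909-10-02) ~> -428
// kalendar.yhop(n→2) ~> 1912-12-04
// kalendar.dayname() ~> Wednesday
// kalendar.monthhop(n→-7) ~> 1912-05-04
// kalendar.anchor(d→1822-07-23) ~> 1822-07-23
// kalendar.anchor(d→1852-08-28) ~> 1852-08-28
// kalendar.anchor(d→1704-10-05) ~> 1704-10-05
// kalendar.anchor(d→2179-07-29) ~> 2179-07-29
// kalendar.drift(n→-318) ~> 2178-09-14
// kalendar.monthhop(n→27) ~> 2180-12-14
// kalendar.gapto(d→2181-12-12) ~> 363
// kalendar.dayname() ~> Thursday
// kalendar.monthhop(n→15) ~> 2182-03-14
// kalendar.anchor(d→1970-09-10) ~> 1970-09-10


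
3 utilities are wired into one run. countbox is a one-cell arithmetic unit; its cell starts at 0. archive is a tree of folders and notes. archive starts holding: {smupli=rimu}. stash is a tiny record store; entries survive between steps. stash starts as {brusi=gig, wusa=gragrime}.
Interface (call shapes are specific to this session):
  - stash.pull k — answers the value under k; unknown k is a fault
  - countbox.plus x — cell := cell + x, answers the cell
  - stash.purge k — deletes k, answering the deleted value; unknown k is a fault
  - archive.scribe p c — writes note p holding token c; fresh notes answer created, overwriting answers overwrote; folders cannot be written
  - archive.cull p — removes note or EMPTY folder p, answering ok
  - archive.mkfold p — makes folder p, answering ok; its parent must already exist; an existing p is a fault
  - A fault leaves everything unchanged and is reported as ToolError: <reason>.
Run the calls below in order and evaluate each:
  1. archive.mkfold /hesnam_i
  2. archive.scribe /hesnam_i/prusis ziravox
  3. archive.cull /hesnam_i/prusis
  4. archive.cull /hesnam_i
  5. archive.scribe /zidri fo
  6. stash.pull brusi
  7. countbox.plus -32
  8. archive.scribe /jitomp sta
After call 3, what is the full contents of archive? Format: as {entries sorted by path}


Answer: {hesnam_i/, smupli=rimu}

Derivation:
-> archive.mkfold(p='/hesnam_i')
<- ok
-> archive.scribe(p='/hesnam_i/prusis', c='ziravox')
<- created
-> archive.cull(p='/hesnam_i/prusis')
<- ok
-> archive.cull(p='/hesnam_i')
<- ok
-> archive.scribe(p='/zidri', c='fo')
<- created
-> stash.pull(k='brusi')
<- gig
-> countbox.plus(x='-32')
<- -32
-> archive.scribe(p='/jitomp', c='sta')
<- created


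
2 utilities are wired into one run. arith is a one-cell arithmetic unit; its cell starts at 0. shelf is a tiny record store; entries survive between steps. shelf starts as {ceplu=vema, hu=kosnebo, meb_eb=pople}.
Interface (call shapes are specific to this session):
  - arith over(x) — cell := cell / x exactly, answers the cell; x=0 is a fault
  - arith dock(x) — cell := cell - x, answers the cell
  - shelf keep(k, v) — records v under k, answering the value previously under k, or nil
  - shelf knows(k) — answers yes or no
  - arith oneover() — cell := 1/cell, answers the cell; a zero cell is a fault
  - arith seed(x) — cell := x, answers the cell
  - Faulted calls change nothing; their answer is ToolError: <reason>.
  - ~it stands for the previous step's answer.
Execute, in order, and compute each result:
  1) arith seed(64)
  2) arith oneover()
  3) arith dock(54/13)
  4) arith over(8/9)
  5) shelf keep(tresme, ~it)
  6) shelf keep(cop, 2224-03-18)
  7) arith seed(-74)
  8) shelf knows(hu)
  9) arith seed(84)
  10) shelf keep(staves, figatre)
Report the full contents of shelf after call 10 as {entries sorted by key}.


Answer: {ceplu=vema, cop=2224-03-18, hu=kosnebo, meb_eb=pople, staves=figatre, tresme=-30987/6656}

Derivation:
! arith seed(x→64) : 64
! arith oneover() : 1/64
! arith dock(x→54/13) : -3443/832
! arith over(x→8/9) : -30987/6656
! shelf keep(k→tresme, v→~it) : nil
! shelf keep(k→cop, v→2224-03-18) : nil
! arith seed(x→-74) : -74
! shelf knows(k→hu) : yes
! arith seed(x→84) : 84
! shelf keep(k→staves, v→figatre) : nil


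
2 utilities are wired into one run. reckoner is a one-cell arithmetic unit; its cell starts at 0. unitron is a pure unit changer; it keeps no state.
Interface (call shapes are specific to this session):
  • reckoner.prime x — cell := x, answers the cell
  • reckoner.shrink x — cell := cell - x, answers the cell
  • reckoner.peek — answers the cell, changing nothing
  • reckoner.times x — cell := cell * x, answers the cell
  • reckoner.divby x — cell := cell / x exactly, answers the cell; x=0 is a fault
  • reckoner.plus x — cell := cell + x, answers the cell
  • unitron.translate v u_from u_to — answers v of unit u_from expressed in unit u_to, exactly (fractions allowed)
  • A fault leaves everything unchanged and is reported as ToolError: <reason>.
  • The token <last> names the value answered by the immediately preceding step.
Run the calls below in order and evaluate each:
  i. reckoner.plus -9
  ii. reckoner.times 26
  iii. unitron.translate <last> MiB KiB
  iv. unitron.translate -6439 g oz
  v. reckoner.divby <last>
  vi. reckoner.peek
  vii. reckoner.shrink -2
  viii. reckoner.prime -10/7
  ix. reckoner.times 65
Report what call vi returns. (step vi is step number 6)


Answer: 5307030729/5151200000

Derivation:
Then plus passing -9, yielding -9.
Using times passing 26, giving -234.
I invoke translate passing <last>, MiB, KiB: -239616.
I try translate passing -6439, g, oz, and get -10302400000/45359237.
Using divby passing <last>, — result: 5307030729/5151200000.
I invoke peek, and observe 5307030729/5151200000.
Now I run shrink passing -2, yielding 15609430729/5151200000.
Then prime passing -10/7, yielding -10/7.
Now I run times passing 65, yielding -650/7.


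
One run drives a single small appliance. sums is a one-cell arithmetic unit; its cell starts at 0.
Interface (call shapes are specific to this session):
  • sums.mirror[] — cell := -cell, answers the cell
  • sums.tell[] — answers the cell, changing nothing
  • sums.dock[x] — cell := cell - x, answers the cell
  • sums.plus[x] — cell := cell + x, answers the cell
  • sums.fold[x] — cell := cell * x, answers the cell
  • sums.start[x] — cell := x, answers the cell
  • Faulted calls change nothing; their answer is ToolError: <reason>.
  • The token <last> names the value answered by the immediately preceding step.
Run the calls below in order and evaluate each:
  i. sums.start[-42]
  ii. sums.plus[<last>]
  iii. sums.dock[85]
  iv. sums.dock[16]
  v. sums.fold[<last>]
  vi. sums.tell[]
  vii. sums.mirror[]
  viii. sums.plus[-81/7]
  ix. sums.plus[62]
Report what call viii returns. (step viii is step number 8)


> sums.start x: -42
= -42
> sums.plus x: <last>
= -84
> sums.dock x: 85
= -169
> sums.dock x: 16
= -185
> sums.fold x: <last>
= 34225
> sums.tell
= 34225
> sums.mirror
= -34225
> sums.plus x: -81/7
= -239656/7
> sums.plus x: 62
= -239222/7

Answer: -239656/7


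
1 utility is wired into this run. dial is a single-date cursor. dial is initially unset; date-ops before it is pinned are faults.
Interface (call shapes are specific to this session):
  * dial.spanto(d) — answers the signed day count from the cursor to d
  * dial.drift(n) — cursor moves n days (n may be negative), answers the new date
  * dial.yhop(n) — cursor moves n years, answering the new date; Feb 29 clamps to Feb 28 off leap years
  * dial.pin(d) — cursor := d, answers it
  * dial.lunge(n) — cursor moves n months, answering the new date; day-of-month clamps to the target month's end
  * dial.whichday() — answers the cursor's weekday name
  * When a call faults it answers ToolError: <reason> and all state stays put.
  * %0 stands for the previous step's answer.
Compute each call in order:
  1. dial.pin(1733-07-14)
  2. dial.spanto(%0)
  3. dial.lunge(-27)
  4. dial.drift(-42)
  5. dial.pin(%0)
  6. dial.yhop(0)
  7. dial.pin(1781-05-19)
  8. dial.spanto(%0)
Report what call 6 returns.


! 1. dial.pin(d=1733-07-14) => 1733-07-14
! 2. dial.spanto(d=%0) => 0
! 3. dial.lunge(n=-27) => 1731-04-14
! 4. dial.drift(n=-42) => 1731-03-03
! 5. dial.pin(d=%0) => 1731-03-03
! 6. dial.yhop(n=0) => 1731-03-03
! 7. dial.pin(d=1781-05-19) => 1781-05-19
! 8. dial.spanto(d=%0) => 0

Answer: 1731-03-03


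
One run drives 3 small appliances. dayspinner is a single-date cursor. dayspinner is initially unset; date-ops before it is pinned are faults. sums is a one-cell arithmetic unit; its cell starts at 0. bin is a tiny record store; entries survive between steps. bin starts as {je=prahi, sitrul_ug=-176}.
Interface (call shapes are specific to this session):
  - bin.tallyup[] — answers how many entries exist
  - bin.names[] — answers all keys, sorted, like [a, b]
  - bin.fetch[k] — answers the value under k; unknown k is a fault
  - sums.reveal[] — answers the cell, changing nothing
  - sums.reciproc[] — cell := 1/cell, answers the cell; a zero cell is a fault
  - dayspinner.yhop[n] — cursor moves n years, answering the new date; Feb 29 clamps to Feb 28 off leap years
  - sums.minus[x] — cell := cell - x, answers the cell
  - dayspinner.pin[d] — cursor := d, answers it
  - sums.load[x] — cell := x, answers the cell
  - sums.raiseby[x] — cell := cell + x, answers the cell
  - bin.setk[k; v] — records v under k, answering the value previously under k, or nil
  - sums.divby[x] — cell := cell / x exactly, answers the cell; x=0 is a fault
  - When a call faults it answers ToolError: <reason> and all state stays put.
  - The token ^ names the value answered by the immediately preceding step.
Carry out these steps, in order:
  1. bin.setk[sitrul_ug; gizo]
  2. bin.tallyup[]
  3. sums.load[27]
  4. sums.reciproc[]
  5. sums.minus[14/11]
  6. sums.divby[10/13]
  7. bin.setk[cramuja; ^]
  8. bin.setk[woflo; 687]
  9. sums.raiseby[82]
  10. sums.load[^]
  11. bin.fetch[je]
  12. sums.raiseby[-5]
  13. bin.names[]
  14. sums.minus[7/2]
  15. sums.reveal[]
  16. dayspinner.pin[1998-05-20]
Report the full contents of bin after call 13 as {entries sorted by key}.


·→ setk(k: sitrul_ug, v: gizo)
·← -176
·→ tallyup()
·← 2
·→ load(x: 27)
·← 27
·→ reciproc()
·← 1/27
·→ minus(x: 14/11)
·← -367/297
·→ divby(x: 10/13)
·← -4771/2970
·→ setk(k: cramuja, v: ^)
·← nil
·→ setk(k: woflo, v: 687)
·← nil
·→ raiseby(x: 82)
·← 238769/2970
·→ load(x: ^)
·← 238769/2970
·→ fetch(k: je)
·← prahi
·→ raiseby(x: -5)
·← 223919/2970
·→ names()
·← [cramuja, je, sitrul_ug, woflo]
·→ minus(x: 7/2)
·← 106762/1485
·→ reveal()
·← 106762/1485
·→ pin(d: 1998-05-20)
·← 1998-05-20

Answer: {cramuja=-4771/2970, je=prahi, sitrul_ug=gizo, woflo=687}


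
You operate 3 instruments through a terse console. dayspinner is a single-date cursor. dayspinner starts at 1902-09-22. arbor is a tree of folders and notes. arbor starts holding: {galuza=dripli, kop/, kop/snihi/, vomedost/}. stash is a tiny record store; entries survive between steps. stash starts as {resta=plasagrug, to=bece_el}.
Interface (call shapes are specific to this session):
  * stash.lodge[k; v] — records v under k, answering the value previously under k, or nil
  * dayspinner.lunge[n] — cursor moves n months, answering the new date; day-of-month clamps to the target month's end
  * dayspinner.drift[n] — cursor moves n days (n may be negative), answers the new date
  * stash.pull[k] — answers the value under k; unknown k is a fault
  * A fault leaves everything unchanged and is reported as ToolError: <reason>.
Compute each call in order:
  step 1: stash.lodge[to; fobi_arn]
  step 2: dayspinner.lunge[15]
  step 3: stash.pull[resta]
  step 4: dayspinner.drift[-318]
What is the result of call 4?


Answer: 1903-02-07

Derivation:
Step: stash.lodge[k: to; v: fobi_arn]
Result: bece_el
Step: dayspinner.lunge[n: 15]
Result: 1903-12-22
Step: stash.pull[k: resta]
Result: plasagrug
Step: dayspinner.drift[n: -318]
Result: 1903-02-07


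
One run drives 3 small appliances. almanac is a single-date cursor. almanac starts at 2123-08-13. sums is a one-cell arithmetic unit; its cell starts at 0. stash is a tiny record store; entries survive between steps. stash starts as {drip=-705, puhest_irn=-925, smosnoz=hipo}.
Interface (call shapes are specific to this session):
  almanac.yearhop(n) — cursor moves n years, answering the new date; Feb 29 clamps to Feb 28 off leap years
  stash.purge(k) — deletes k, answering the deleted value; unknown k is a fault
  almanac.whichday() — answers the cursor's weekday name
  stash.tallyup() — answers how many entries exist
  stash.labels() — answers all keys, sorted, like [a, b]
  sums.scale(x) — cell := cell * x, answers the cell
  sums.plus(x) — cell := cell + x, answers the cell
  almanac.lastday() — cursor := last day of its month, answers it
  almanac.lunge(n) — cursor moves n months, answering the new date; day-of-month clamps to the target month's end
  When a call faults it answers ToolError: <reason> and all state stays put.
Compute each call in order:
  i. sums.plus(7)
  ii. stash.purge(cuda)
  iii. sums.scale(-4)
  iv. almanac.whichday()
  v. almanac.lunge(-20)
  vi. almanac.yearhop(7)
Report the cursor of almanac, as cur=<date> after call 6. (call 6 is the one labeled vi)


CALL sums.plus[x: 7]
RET  7
CALL stash.purge[k: cuda]
RET  ToolError: no such key cuda
CALL sums.scale[x: -4]
RET  -28
CALL almanac.whichday[]
RET  Friday
CALL almanac.lunge[n: -20]
RET  2121-12-13
CALL almanac.yearhop[n: 7]
RET  2128-12-13

Answer: cur=2128-12-13
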